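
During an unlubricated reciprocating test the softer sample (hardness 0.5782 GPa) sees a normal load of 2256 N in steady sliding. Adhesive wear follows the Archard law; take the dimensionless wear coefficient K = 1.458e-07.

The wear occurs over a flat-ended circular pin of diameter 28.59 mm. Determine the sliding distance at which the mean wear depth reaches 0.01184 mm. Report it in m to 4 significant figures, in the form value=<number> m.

The algebra carries full precision — intermediates are shown rounded. Rounded once at the end to 4 significant figures.
Hardness H = 0.5782 GPa = 5.782e+08 Pa.
Pin diameter d = 28.59 mm = 0.02859 m. Contact area A = π·d²/4 = π·(0.02859 m)²/4 = 6.420e-04 m².
Depth limit h_lim = 0.01184 mm = 1.184e-05 m.
In SI base units, W = 2256 N, H = 5.782e+08 Pa, K = 1.458e-07.
Wearable volume V_lim = h_lim·A = 1.184e-05 · 6.420e-04 = 7.601e-09 m³.
Thus life L = V_lim·H/(K·W) = 7.601e-09 · 5.782e+08 / (1.458e-07 · 2256) = 1.336e+04 m.

value=1.336e+04 m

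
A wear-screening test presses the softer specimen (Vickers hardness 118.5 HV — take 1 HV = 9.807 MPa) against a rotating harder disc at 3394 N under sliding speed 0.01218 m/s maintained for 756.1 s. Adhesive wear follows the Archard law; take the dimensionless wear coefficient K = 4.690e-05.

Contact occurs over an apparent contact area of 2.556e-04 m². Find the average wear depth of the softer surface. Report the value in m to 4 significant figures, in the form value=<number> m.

Each operation holds full precision; intermediate values are shown rounded, and rounded once at the end to 4 significant figures.
Path length L = v·t = 0.01218 m/s × 756.1 s = 9.209 m.
Hardness H = 118.5 HV × 9.807 MPa/HV = 1162 MPa = 1.162e+09 Pa.
SI base units throughout: W = 3394 N, H = 1.162e+09 Pa, K = 4.690e-05.
The Archard volume V = K·W·L/H = 4.690e-05 · 3394 · 9.209 / 1.162e+09 = 1.261e-09 m³.
Depth h = V/A = 1.261e-09 / 2.556e-04 = 4.935e-06 m.

value=4.935e-06 m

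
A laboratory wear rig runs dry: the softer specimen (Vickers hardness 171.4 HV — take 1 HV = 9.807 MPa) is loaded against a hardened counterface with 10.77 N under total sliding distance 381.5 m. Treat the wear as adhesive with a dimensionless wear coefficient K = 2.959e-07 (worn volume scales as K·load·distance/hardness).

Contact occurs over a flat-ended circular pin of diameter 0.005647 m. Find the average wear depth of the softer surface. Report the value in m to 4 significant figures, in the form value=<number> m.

All arithmetic carries exact precision. The intermediates are printed rounded; a single final rounding to four significant digits.
Hardness H = 171.4 HV × 9.807 MPa/HV = 1681 MPa = 1.681e+09 Pa.
Contact area A = π·d²/4 = π·(0.005647 m)²/4 = 2.505e-05 m².
Restated in SI base units: W = 10.77 N, H = 1.681e+09 Pa, K = 2.959e-07.
By Archard's law, V = K·W·L/H = 2.959e-07 · 10.77 · 381.5 / 1.681e+09 = 7.233e-13 m³.
Depth h = V/A = 7.233e-13 / 2.505e-05 = 2.888e-08 m.

value=2.888e-08 m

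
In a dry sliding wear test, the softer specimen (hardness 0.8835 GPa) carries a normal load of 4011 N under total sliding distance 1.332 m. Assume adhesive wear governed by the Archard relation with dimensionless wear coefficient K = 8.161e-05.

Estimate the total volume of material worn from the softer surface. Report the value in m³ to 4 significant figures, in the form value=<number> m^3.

value=4.935e-10 m^3

All arithmetic runs at exact precision — intermediate values are displayed rounded. Rounded once at the end: four significant digits.
Convert: Hardness H = 0.8835 GPa = 8.835e+08 Pa.
Collected in SI base units: W = 4011 N, H = 8.835e+08 Pa, K = 8.161e-05.
Worn volume V = K·W·L/H = 8.161e-05 · 4011 · 1.332 / 8.835e+08 = 4.935e-10 m³.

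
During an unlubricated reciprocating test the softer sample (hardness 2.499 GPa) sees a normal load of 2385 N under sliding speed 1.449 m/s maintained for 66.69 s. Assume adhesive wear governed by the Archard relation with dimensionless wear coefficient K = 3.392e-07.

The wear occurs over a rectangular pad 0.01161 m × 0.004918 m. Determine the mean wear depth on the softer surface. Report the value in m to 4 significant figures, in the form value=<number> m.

value=5.479e-07 m

All working math runs at full precision — intermediate values appear rounded, and one final rounding to 4 significant figures.
Path length L = v·t = 1.449 m/s × 66.69 s = 96.63 m.
Hardness H = 2.499 GPa = 2.499e+09 Pa.
Contact area A = 0.01161 m × 0.004918 m = 5.710e-05 m².
Expressed in SI base units: W = 2385 N, H = 2.499e+09 Pa, K = 3.392e-07.
Archard relation: V = K·W·L/H = 3.392e-07 · 2385 · 96.63 / 2.499e+09 = 3.128e-11 m³.
Depth of wear h = V/A = 3.128e-11 / 5.710e-05 = 5.479e-07 m.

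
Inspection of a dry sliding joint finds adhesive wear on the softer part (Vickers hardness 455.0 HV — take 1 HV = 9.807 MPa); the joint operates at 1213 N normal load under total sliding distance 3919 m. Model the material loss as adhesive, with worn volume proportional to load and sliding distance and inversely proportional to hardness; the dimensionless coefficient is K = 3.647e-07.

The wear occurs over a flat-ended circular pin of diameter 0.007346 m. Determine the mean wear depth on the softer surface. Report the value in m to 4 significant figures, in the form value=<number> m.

value=9.167e-06 m

Intermediate values appear rounded, and the algebra maintains exact precision — rounded just once to four significant figures.
Hardness H = 455.0 HV × 9.807 MPa/HV = 4462 MPa = 4.462e+09 Pa.
Contact area A = π·d²/4 = π·(0.007346 m)²/4 = 4.238e-05 m².
As SI base values: W = 1213 N, H = 4.462e+09 Pa, K = 3.647e-07.
Volume removed: V = K·W·L/H = 3.647e-07 · 1213 · 3919 / 4.462e+09 = 3.885e-10 m³.
Wear depth h = V/A = 3.885e-10 / 4.238e-05 = 9.167e-06 m.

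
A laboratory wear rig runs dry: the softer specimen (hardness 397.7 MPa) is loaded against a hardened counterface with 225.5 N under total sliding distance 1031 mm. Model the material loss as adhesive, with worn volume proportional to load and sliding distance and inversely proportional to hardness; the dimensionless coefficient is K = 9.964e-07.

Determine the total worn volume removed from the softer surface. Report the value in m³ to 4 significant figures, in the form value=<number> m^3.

value=5.825e-13 m^3

Intermediates appear rounded. The algebra carries exact precision — one last rounding: four significant figures.
Distance covered L = 1031 mm = 1.031 m.
Hardness H = 397.7 MPa = 3.977e+08 Pa.
Restated in SI base units: W = 225.5 N, H = 3.977e+08 Pa, K = 9.964e-07.
Archard volume V = K·W·L/H = 9.964e-07 · 225.5 · 1.031 / 3.977e+08 = 5.825e-13 m³.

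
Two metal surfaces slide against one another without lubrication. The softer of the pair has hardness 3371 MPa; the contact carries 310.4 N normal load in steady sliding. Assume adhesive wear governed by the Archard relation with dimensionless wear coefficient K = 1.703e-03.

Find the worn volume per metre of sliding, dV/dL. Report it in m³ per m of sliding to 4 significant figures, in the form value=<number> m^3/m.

All arithmetic holds full float precision — displayed values are rounded, and a lone final rounding, at four significant digits.
Hardness H = 3371 MPa = 3.371e+09 Pa.
Restated in SI base units: W = 310.4 N, H = 3.371e+09 Pa, K = 1.703e-03.
Sliding wear rate dV/dL = K·W/H (independent of L): 1.703e-03 · 310.4 / 3.371e+09 = 1.568e-10 m³/m.

value=1.568e-10 m^3/m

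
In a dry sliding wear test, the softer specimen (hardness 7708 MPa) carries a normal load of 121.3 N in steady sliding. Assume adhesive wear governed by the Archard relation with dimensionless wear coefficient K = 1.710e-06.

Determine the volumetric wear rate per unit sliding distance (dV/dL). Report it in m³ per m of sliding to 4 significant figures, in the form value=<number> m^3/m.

value=2.691e-14 m^3/m

All working math runs at exact precision; printed values are rounded — a single final rounding to four significant figures.
Convert: Hardness H = 7708 MPa = 7.708e+09 Pa.
Restated in SI base units: W = 121.3 N, H = 7.708e+09 Pa, K = 1.710e-06.
Rate of wear dV/dL = K·W/H (independent of L): 1.710e-06 · 121.3 / 7.708e+09 = 2.691e-14 m³/m.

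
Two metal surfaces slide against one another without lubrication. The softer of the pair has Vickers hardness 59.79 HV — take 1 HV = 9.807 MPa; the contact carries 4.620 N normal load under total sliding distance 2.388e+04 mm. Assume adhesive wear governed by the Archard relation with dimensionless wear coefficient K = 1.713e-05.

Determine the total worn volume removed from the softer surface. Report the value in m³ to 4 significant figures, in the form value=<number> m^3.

value=3.223e-12 m^3

All arithmetic holds exact precision, and shown intermediates are rounded; a lone final rounding: 4 significant figures.
Distance L = 2.388e+04 mm = 23.88 m.
Hardness H = 59.79 HV × 9.807 MPa/HV = 586.4 MPa = 5.864e+08 Pa.
SI base units throughout: W = 4.620 N, H = 5.864e+08 Pa, K = 1.713e-05.
Wear volume V = K·W·L/H = 1.713e-05 · 4.620 · 23.88 / 5.864e+08 = 3.223e-12 m³.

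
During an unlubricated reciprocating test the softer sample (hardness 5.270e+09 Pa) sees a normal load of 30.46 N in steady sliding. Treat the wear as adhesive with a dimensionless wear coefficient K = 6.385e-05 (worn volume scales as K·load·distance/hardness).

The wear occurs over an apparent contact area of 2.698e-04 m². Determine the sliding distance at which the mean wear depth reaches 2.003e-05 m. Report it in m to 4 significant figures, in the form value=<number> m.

Displayed values are rounded; all working math runs at full precision. Rounded once at the end to four significant digits.
Working in SI base units: W = 30.46 N, H = 5.270e+09 Pa, K = 6.385e-05.
At the depth limit, V_lim = h_lim·A = 2.003e-05 · 2.698e-04 = 5.404e-09 m³.
Inverting, life L = V_lim·H/(K·W) = 5.404e-09 · 5.270e+09 / (6.385e-05 · 30.46) = 1.464e+04 m.

value=1.464e+04 m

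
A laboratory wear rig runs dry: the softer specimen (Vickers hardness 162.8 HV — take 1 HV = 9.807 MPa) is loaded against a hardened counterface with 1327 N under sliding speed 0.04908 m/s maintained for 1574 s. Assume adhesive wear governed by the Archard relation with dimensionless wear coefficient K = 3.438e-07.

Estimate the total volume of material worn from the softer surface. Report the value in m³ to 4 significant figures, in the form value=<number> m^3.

The intermediates appear rounded; all arithmetic maintains exact precision; a lone final rounding to four significant figures.
Convert: Total distance L = v·t = 0.04908 m/s × 1574 s = 77.25 m.
Convert: Hardness H = 162.8 HV × 9.807 MPa/HV = 1597 MPa = 1.597e+09 Pa.
Working in SI base units: W = 1327 N, H = 1.597e+09 Pa, K = 3.438e-07.
Volume removed: V = K·W·L/H = 3.438e-07 · 1327 · 77.25 / 1.597e+09 = 2.207e-11 m³.

value=2.207e-11 m^3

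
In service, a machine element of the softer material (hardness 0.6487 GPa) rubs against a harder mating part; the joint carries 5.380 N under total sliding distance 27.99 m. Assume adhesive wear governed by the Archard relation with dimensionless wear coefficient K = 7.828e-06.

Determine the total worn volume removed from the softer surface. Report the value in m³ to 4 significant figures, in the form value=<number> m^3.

value=1.817e-12 m^3

Intermediates are displayed rounded. Each operation runs at full float precision — a lone final rounding: 4 significant digits.
Convert: Hardness H = 0.6487 GPa = 6.487e+08 Pa.
In SI base units: W = 5.380 N, H = 6.487e+08 Pa, K = 7.828e-06.
Archard volume V = K·W·L/H = 7.828e-06 · 5.380 · 27.99 / 6.487e+08 = 1.817e-12 m³.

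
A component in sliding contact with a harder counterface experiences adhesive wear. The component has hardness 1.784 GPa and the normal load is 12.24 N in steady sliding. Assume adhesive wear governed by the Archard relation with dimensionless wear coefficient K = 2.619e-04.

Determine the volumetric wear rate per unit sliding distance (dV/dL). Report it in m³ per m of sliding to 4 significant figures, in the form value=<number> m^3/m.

value=1.797e-12 m^3/m

Every step maintains full float precision — the intermediates are displayed rounded, and one final rounding, at 4 significant figures.
Hardness H = 1.784 GPa = 1.784e+09 Pa.
SI base units throughout: W = 12.24 N, H = 1.784e+09 Pa, K = 2.619e-04.
Rate of wear dV/dL = K·W/H (no L dependence): 2.619e-04 · 12.24 / 1.784e+09 = 1.797e-12 m³/m.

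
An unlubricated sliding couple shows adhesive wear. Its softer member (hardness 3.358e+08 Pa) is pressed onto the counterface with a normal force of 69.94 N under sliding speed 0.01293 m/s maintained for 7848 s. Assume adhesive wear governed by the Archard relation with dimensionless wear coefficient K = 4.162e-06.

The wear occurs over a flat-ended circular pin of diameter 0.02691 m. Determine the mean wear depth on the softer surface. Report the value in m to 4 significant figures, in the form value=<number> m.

All arithmetic carries full precision, and intermediate values are displayed rounded; a single final rounding to four significant digits.
Convert: Total distance L = v·t = 0.01293 m/s × 7848 s = 101.5 m.
Convert: Contact area A = π·d²/4 = π·(0.02691 m)²/4 = 5.687e-04 m².
Expressed in SI base units: W = 69.94 N, H = 3.358e+08 Pa, K = 4.162e-06.
Volume removed: V = K·W·L/H = 4.162e-06 · 69.94 · 101.5 / 3.358e+08 = 8.796e-11 m³.
Depth of wear h = V/A = 8.796e-11 / 5.687e-04 = 1.547e-07 m.

value=1.547e-07 m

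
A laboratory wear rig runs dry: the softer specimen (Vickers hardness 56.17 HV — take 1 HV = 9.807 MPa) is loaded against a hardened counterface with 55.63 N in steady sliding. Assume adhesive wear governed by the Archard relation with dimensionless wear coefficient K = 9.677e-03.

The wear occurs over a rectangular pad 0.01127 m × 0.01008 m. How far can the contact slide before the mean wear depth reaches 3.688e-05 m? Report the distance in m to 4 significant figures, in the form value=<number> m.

The intermediates are shown rounded, and all working math runs at full float precision. Rounded once at the end, at four significant digits.
Convert: Hardness H = 56.17 HV × 9.807 MPa/HV = 550.9 MPa = 5.509e+08 Pa.
Convert: Contact area A = 0.01127 m × 0.01008 m = 1.136e-04 m².
Working in SI base units: W = 55.63 N, H = 5.509e+08 Pa, K = 9.677e-03.
Allowed volume V_lim = h_lim·A = 3.688e-05 · 1.136e-04 = 4.190e-09 m³.
Life L = V_lim·H/(K·W) = 4.190e-09 · 5.509e+08 / (9.677e-03 · 55.63) = 4.287 m.

value=4.287 m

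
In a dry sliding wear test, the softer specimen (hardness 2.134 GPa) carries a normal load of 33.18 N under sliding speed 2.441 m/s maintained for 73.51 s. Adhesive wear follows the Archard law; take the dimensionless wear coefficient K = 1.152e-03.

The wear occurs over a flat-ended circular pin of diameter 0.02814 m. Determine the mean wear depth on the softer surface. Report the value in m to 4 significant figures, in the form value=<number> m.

value=5.168e-06 m

The algebra runs at exact precision — the intermediates are displayed rounded — one last rounding, at 4 significant digits.
Total distance L = v·t = 2.441 m/s × 73.51 s = 179.4 m.
Hardness H = 2.134 GPa = 2.134e+09 Pa.
Contact area A = π·d²/4 = π·(0.02814 m)²/4 = 6.219e-04 m².
Restated in SI base units: W = 33.18 N, H = 2.134e+09 Pa, K = 1.152e-03.
Volume removed: V = K·W·L/H = 1.152e-03 · 33.18 · 179.4 / 2.134e+09 = 3.214e-09 m³.
Average depth h = V/A = 3.214e-09 / 6.219e-04 = 5.168e-06 m.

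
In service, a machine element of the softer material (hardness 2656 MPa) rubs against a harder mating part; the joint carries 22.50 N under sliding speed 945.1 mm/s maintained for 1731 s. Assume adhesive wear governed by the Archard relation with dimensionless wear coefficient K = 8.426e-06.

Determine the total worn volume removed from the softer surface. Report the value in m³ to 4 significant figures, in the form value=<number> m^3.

Intermediates are printed rounded. All arithmetic maintains full precision. Rounded just once to 4 significant figures.
Sliding speed v = 945.1 mm/s = 0.9451 m/s. The distance L = v·t = 0.9451 m/s × 1731 s = 1636 m.
Hardness H = 2656 MPa = 2.656e+09 Pa.
Working in SI base units: W = 22.50 N, H = 2.656e+09 Pa, K = 8.426e-06.
Worn volume V = K·W·L/H = 8.426e-06 · 22.50 · 1636 / 2.656e+09 = 1.168e-10 m³.

value=1.168e-10 m^3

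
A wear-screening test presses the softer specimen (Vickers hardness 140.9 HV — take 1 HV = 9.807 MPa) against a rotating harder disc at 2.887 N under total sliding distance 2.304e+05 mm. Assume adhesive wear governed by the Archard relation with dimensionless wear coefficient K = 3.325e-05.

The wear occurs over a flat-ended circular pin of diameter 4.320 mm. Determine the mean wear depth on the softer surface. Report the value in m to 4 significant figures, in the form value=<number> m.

value=1.092e-06 m

Printed values are rounded; the algebra maintains exact precision, and rounded once at the end, at four significant figures.
Convert: Distance covered L = 2.304e+05 mm = 230.4 m.
Convert: Hardness H = 140.9 HV × 9.807 MPa/HV = 1382 MPa = 1.382e+09 Pa.
Convert: Pin diameter d = 4.320 mm = 0.004320 m. Contact area A = π·d²/4 = π·(0.004320 m)²/4 = 1.466e-05 m².
Expressed in SI base units: W = 2.887 N, H = 1.382e+09 Pa, K = 3.325e-05.
Worn volume V = K·W·L/H = 3.325e-05 · 2.887 · 230.4 / 1.382e+09 = 1.601e-11 m³.
Depth of wear h = V/A = 1.601e-11 / 1.466e-05 = 1.092e-06 m.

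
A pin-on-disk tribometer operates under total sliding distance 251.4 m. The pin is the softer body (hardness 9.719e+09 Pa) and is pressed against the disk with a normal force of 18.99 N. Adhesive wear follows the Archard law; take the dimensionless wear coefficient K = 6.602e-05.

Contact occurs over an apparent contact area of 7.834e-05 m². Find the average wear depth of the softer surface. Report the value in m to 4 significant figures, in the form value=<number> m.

value=4.140e-07 m

Displayed values are rounded, and the algebra holds full float precision; rounded just once to four significant figures.
Working in SI base units: W = 18.99 N, H = 9.719e+09 Pa, K = 6.602e-05.
The Archard volume V = K·W·L/H = 6.602e-05 · 18.99 · 251.4 / 9.719e+09 = 3.243e-11 m³.
Mean wear depth h = V/A = 3.243e-11 / 7.834e-05 = 4.140e-07 m.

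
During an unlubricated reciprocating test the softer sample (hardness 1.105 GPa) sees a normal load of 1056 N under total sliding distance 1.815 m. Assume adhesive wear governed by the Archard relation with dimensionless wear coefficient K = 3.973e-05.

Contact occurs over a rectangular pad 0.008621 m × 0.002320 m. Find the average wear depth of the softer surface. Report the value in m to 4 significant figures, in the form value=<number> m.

value=3.445e-06 m

The intermediates are printed rounded — every step carries full float precision, and rounded once at the end, at 4 significant figures.
Hardness H = 1.105 GPa = 1.105e+09 Pa.
Contact area A = 0.008621 m × 0.002320 m = 2.000e-05 m².
In SI base units: W = 1056 N, H = 1.105e+09 Pa, K = 3.973e-05.
Archard relation: V = K·W·L/H = 3.973e-05 · 1056 · 1.815 / 1.105e+09 = 6.891e-11 m³.
Wear depth h = V/A = 6.891e-11 / 2.000e-05 = 3.445e-06 m.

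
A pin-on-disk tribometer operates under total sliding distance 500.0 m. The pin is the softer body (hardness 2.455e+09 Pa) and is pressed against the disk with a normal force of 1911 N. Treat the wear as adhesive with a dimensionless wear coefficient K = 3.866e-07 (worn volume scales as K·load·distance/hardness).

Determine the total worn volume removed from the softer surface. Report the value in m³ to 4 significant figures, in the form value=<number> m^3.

Intermediates are printed rounded; every step runs at full float precision. Rounded once at the end, at 4 significant digits.
As SI base values: W = 1911 N, H = 2.455e+09 Pa, K = 3.866e-07.
Archard volume V = K·W·L/H = 3.866e-07 · 1911 · 500.0 / 2.455e+09 = 1.505e-10 m³.

value=1.505e-10 m^3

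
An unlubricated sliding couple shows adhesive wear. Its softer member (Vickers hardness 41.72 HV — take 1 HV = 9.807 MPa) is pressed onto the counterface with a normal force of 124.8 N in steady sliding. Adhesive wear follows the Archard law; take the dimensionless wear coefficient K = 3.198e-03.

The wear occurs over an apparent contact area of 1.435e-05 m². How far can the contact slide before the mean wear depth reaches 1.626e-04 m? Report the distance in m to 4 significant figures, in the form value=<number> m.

All arithmetic holds full float precision, and the intermediates are printed rounded; rounded once at the end to 4 significant digits.
Convert: Hardness H = 41.72 HV × 9.807 MPa/HV = 409.1 MPa = 4.091e+08 Pa.
Expressed in SI base units: W = 124.8 N, H = 4.091e+08 Pa, K = 3.198e-03.
Wearable volume V_lim = h_lim·A = 1.626e-04 · 1.435e-05 = 2.333e-09 m³.
Inverting, life L = V_lim·H/(K·W) = 2.333e-09 · 4.091e+08 / (3.198e-03 · 124.8) = 2.392 m.

value=2.392 m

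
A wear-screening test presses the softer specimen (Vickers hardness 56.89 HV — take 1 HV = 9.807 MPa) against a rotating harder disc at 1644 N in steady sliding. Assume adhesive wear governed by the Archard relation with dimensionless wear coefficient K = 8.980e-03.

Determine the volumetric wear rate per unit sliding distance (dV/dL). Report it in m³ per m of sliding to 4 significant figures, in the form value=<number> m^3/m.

Intermediates are shown rounded. Each operation holds full float precision — rounded just once: four significant figures.
Hardness H = 56.89 HV × 9.807 MPa/HV = 557.9 MPa = 5.579e+08 Pa.
As SI base values: W = 1644 N, H = 5.579e+08 Pa, K = 8.980e-03.
Wear rate dV/dL = K·W/H, per unit distance: 8.980e-03 · 1644 / 5.579e+08 = 2.646e-08 m³/m.

value=2.646e-08 m^3/m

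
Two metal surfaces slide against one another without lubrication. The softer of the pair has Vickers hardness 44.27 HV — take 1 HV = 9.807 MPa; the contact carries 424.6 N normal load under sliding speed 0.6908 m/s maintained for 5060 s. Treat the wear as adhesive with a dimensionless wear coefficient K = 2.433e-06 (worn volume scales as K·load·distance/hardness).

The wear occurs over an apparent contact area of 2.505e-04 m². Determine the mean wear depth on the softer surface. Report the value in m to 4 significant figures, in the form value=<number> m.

value=3.320e-05 m

The intermediates are displayed rounded. All arithmetic runs at full float precision. Rounded just once: 4 significant figures.
The distance L = v·t = 0.6908 m/s × 5060 s = 3495 m.
Hardness H = 44.27 HV × 9.807 MPa/HV = 434.2 MPa = 4.342e+08 Pa.
As SI base values: W = 424.6 N, H = 4.342e+08 Pa, K = 2.433e-06.
Wear volume V = K·W·L/H = 2.433e-06 · 424.6 · 3495 / 4.342e+08 = 8.317e-09 m³.
Mean wear depth h = V/A = 8.317e-09 / 2.505e-04 = 3.320e-05 m.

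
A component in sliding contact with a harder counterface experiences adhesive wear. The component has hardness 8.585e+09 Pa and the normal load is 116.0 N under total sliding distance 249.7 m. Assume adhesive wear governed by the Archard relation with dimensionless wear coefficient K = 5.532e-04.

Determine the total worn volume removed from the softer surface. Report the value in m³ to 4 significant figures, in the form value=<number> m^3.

Shown intermediates are rounded, and each operation maintains full precision, and a lone final rounding to four significant digits.
Expressed in SI base units: W = 116.0 N, H = 8.585e+09 Pa, K = 5.532e-04.
Archard volume V = K·W·L/H = 5.532e-04 · 116.0 · 249.7 / 8.585e+09 = 1.866e-09 m³.

value=1.866e-09 m^3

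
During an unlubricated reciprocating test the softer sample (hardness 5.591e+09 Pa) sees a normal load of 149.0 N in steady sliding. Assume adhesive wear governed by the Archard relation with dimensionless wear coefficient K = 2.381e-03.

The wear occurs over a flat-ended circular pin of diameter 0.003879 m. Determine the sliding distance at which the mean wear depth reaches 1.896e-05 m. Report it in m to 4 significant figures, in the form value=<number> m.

value=3.531 m

Intermediates appear rounded; each operation carries full precision, and rounded just once: four significant digits.
Convert: Contact area A = π·d²/4 = π·(0.003879 m)²/4 = 1.182e-05 m².
As SI base values: W = 149.0 N, H = 5.591e+09 Pa, K = 2.381e-03.
Allowed volume V_lim = h_lim·A = 1.896e-05 · 1.182e-05 = 2.241e-10 m³.
Inverting, life L = V_lim·H/(K·W) = 2.241e-10 · 5.591e+09 / (2.381e-03 · 149.0) = 3.531 m.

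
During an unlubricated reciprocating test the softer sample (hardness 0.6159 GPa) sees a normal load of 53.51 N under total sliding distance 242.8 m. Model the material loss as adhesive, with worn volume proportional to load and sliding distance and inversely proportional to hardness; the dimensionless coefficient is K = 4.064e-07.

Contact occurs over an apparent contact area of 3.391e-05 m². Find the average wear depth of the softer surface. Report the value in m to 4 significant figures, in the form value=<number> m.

value=2.528e-07 m

Intermediates appear rounded. All working math maintains full float precision — rounded once at the end: 4 significant digits.
Convert: Hardness H = 0.6159 GPa = 6.159e+08 Pa.
Collected in SI base units: W = 53.51 N, H = 6.159e+08 Pa, K = 4.064e-07.
Apply Archard: V = K·W·L/H = 4.064e-07 · 53.51 · 242.8 / 6.159e+08 = 8.573e-12 m³.
Depth of wear h = V/A = 8.573e-12 / 3.391e-05 = 2.528e-07 m.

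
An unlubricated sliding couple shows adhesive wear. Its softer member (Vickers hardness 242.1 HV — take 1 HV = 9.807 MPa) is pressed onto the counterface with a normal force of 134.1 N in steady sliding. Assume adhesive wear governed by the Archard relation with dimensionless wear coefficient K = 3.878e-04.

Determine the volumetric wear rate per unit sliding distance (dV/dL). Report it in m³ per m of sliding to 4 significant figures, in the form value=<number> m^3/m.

Every step carries full float precision — shown intermediates are rounded — a single final rounding to four significant digits.
Hardness H = 242.1 HV × 9.807 MPa/HV = 2374 MPa = 2.374e+09 Pa.
Collected in SI base units: W = 134.1 N, H = 2.374e+09 Pa, K = 3.878e-04.
Wear rate dV/dL = K·W/H, per unit distance: 3.878e-04 · 134.1 / 2.374e+09 = 2.190e-11 m³/m.

value=2.190e-11 m^3/m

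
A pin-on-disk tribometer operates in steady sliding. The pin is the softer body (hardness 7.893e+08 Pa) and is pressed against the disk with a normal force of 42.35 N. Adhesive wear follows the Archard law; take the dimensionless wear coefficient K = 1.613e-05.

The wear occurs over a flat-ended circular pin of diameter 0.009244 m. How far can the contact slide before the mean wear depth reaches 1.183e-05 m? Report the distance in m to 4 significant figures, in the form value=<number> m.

The algebra carries exact precision — the intermediates appear rounded — one last rounding to four significant digits.
Convert: Contact area A = π·d²/4 = π·(0.009244 m)²/4 = 6.711e-05 m².
As SI base values: W = 42.35 N, H = 7.893e+08 Pa, K = 1.613e-05.
Limit volume V_lim = h_lim·A = 1.183e-05 · 6.711e-05 = 7.940e-10 m³.
Thus life L = V_lim·H/(K·W) = 7.940e-10 · 7.893e+08 / (1.613e-05 · 42.35) = 917.4 m.

value=917.4 m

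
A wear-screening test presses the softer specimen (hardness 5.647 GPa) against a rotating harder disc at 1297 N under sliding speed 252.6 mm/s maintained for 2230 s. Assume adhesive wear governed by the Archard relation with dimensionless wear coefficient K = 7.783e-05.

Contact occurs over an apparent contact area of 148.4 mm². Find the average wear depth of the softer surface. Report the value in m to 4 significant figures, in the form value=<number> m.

value=6.785e-05 m

All working math runs at full precision — quoted intermediates are rounded; a single final rounding to four significant digits.
Sliding speed v = 252.6 mm/s = 0.2526 m/s. Path length L = v·t = 0.2526 m/s × 2230 s = 563.3 m.
Hardness H = 5.647 GPa = 5.647e+09 Pa.
Contact area A = 148.4 mm² = 1.484e-04 m².
In SI base units: W = 1297 N, H = 5.647e+09 Pa, K = 7.783e-05.
Archard volume V = K·W·L/H = 7.783e-05 · 1297 · 563.3 / 5.647e+09 = 1.007e-08 m³.
Depth of wear h = V/A = 1.007e-08 / 1.484e-04 = 6.785e-05 m.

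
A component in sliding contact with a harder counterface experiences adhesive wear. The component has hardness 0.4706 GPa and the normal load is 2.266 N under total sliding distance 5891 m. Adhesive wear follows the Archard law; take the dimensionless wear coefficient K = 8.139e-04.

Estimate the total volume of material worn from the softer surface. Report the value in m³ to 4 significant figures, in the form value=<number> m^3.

The intermediates are printed rounded — the algebra runs at full float precision; a single final rounding: four significant digits.
Hardness H = 0.4706 GPa = 4.706e+08 Pa.
Expressed in SI base units: W = 2.266 N, H = 4.706e+08 Pa, K = 8.139e-04.
Archard relation: V = K·W·L/H = 8.139e-04 · 2.266 · 5891 / 4.706e+08 = 2.309e-08 m³.

value=2.309e-08 m^3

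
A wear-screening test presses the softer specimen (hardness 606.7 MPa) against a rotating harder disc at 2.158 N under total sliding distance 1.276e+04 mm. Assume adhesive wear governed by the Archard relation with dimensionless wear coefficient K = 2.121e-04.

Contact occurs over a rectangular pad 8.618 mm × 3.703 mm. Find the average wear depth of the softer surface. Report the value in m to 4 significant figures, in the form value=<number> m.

The computation holds full float precision; the intermediates are displayed rounded, and one final rounding, at four significant figures.
Convert: Path length L = 1.276e+04 mm = 12.76 m.
Convert: Hardness H = 606.7 MPa = 6.067e+08 Pa.
Convert: Pad sides 8.618 mm × 3.703 mm = 0.008618 m × 0.003703 m. Contact area A = 0.008618 m × 0.003703 m = 3.191e-05 m².
As SI base values: W = 2.158 N, H = 6.067e+08 Pa, K = 2.121e-04.
Apply Archard: V = K·W·L/H = 2.121e-04 · 2.158 · 12.76 / 6.067e+08 = 9.627e-12 m³.
Mean wear depth h = V/A = 9.627e-12 / 3.191e-05 = 3.017e-07 m.

value=3.017e-07 m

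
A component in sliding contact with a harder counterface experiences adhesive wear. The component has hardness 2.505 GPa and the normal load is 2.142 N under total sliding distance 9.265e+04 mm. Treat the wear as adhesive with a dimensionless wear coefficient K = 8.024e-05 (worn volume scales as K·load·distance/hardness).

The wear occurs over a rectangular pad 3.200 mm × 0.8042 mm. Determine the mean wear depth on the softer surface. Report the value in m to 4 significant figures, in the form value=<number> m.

Each operation holds exact precision — intermediates are shown rounded — one last rounding: 4 significant digits.
The distance L = 9.265e+04 mm = 92.65 m.
Hardness H = 2.505 GPa = 2.505e+09 Pa.
Pad sides 3.200 mm × 0.8042 mm = 3.200e-03 m × 8.042e-04 m. Contact area A = 3.200e-03 m × 8.042e-04 m = 2.573e-06 m².
In SI base units, W = 2.142 N, H = 2.505e+09 Pa, K = 8.024e-05.
Archard relation: V = K·W·L/H = 8.024e-05 · 2.142 · 92.65 / 2.505e+09 = 6.357e-12 m³.
Depth of wear h = V/A = 6.357e-12 / 2.573e-06 = 2.470e-06 m.

value=2.470e-06 m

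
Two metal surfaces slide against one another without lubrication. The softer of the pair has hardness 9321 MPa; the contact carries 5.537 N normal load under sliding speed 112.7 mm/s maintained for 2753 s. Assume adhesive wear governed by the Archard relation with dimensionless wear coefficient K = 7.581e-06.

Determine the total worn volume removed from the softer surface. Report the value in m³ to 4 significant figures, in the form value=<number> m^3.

Intermediates appear rounded, and every step runs at full precision. Rounded once at the end, at 4 significant figures.
Sliding speed v = 112.7 mm/s = 0.1127 m/s. Distance covered L = v·t = 0.1127 m/s × 2753 s = 310.3 m.
Hardness H = 9321 MPa = 9.321e+09 Pa.
In SI base units, W = 5.537 N, H = 9.321e+09 Pa, K = 7.581e-06.
Archard volume V = K·W·L/H = 7.581e-06 · 5.537 · 310.3 / 9.321e+09 = 1.397e-12 m³.

value=1.397e-12 m^3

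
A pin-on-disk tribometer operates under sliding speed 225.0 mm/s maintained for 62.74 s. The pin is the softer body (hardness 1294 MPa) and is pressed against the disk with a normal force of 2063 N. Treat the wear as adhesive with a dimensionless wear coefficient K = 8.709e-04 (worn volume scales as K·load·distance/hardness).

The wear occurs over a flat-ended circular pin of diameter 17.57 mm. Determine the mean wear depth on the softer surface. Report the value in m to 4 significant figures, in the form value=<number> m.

value=8.084e-05 m

Intermediates appear rounded. Every step runs at full precision, and rounded just once: 4 significant figures.
Convert: Sliding speed v = 225.0 mm/s = 0.2250 m/s. Distance covered L = v·t = 0.2250 m/s × 62.74 s = 14.12 m.
Convert: Hardness H = 1294 MPa = 1.294e+09 Pa.
Convert: Pin diameter d = 17.57 mm = 0.01757 m. Contact area A = π·d²/4 = π·(0.01757 m)²/4 = 2.425e-04 m².
In SI base units, W = 2063 N, H = 1.294e+09 Pa, K = 8.709e-04.
Wear volume V = K·W·L/H = 8.709e-04 · 2063 · 14.12 / 1.294e+09 = 1.960e-08 m³.
Average depth h = V/A = 1.960e-08 / 2.425e-04 = 8.084e-05 m.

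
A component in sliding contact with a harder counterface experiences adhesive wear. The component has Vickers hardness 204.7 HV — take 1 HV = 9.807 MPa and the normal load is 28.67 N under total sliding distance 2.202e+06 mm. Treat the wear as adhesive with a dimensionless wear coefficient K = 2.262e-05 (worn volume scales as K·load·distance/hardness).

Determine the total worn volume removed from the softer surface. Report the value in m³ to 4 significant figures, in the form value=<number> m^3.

value=7.114e-10 m^3

Intermediates are printed rounded; every step holds full precision. Rounded once at the end to four significant digits.
Convert: Path length L = 2.202e+06 mm = 2202 m.
Convert: Hardness H = 204.7 HV × 9.807 MPa/HV = 2007 MPa = 2.007e+09 Pa.
Restated in SI base units: W = 28.67 N, H = 2.007e+09 Pa, K = 2.262e-05.
Volume removed: V = K·W·L/H = 2.262e-05 · 28.67 · 2202 / 2.007e+09 = 7.114e-10 m³.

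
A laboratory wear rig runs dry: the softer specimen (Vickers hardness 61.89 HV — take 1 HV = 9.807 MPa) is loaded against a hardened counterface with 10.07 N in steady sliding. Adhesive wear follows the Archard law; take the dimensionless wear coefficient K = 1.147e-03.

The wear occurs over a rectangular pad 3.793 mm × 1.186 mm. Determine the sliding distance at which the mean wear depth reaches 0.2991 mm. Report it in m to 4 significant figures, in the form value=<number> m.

All working math keeps exact precision — the intermediates appear rounded. Rounded just once: 4 significant digits.
Convert: Hardness H = 61.89 HV × 9.807 MPa/HV = 607.0 MPa = 6.070e+08 Pa.
Convert: Pad sides 3.793 mm × 1.186 mm = 0.003793 m × 0.001186 m. Contact area A = 0.003793 m × 0.001186 m = 4.498e-06 m².
Convert: Depth limit h_lim = 0.2991 mm = 2.991e-04 m.
Collected in SI base units: W = 10.07 N, H = 6.070e+08 Pa, K = 1.147e-03.
Allowed volume V_lim = h_lim·A = 2.991e-04 · 4.498e-06 = 1.346e-09 m³.
Sliding life L = V_lim·H/(K·W) = 1.346e-09 · 6.070e+08 / (1.147e-03 · 10.07) = 70.70 m.

value=70.70 m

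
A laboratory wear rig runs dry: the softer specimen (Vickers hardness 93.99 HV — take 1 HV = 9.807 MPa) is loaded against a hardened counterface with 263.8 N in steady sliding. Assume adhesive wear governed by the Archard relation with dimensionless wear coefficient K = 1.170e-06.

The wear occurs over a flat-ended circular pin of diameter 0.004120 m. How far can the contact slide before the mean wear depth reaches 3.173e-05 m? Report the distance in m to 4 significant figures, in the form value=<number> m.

value=1263 m

Intermediate values are shown rounded — the computation holds full float precision — one final rounding, at 4 significant figures.
Convert: Hardness H = 93.99 HV × 9.807 MPa/HV = 921.8 MPa = 9.218e+08 Pa.
Convert: Contact area A = π·d²/4 = π·(0.004120 m)²/4 = 1.333e-05 m².
In SI base units: W = 263.8 N, H = 9.218e+08 Pa, K = 1.170e-06.
At the depth limit, V_lim = h_lim·A = 3.173e-05 · 1.333e-05 = 4.230e-10 m³.
So the life L = V_lim·H/(K·W) = 4.230e-10 · 9.218e+08 / (1.170e-06 · 263.8) = 1263 m.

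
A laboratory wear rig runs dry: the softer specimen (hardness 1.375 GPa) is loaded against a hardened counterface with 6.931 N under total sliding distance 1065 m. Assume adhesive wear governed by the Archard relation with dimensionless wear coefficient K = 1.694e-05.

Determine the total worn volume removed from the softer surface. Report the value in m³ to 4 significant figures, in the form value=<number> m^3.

Each operation holds full precision — intermediates are shown rounded; rounded once at the end, at four significant figures.
Hardness H = 1.375 GPa = 1.375e+09 Pa.
Collected in SI base units: W = 6.931 N, H = 1.375e+09 Pa, K = 1.694e-05.
Volume removed: V = K·W·L/H = 1.694e-05 · 6.931 · 1065 / 1.375e+09 = 9.094e-11 m³.

value=9.094e-11 m^3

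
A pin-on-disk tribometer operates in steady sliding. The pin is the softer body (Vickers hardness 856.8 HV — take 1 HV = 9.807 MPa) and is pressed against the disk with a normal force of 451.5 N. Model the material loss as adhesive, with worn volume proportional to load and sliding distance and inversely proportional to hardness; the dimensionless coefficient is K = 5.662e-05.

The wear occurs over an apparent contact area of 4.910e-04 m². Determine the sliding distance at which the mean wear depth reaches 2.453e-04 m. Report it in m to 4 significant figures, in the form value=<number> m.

value=3.959e+04 m

All arithmetic runs at full precision — printed values are rounded; one final rounding, at 4 significant figures.
Convert: Hardness H = 856.8 HV × 9.807 MPa/HV = 8403 MPa = 8.403e+09 Pa.
Expressed in SI base units: W = 451.5 N, H = 8.403e+09 Pa, K = 5.662e-05.
Permissible volume V_lim = h_lim·A = 2.453e-04 · 4.910e-04 = 1.204e-07 m³.
Sliding life L = V_lim·H/(K·W) = 1.204e-07 · 8.403e+09 / (5.662e-05 · 451.5) = 3.959e+04 m.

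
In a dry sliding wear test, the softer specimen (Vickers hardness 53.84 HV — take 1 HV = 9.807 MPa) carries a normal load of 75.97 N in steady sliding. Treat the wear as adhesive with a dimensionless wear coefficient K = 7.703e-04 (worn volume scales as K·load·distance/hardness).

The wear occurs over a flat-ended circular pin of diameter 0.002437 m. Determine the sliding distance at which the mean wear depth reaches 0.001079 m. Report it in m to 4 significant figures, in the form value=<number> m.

value=45.41 m

Intermediates are printed rounded, and all working math maintains full precision; a lone final rounding to 4 significant figures.
Hardness H = 53.84 HV × 9.807 MPa/HV = 528.0 MPa = 5.280e+08 Pa.
Contact area A = π·d²/4 = π·(0.002437 m)²/4 = 4.664e-06 m².
Expressed in SI base units: W = 75.97 N, H = 5.280e+08 Pa, K = 7.703e-04.
Allowed volume V_lim = h_lim·A = 0.001079 · 4.664e-06 = 5.033e-09 m³.
So the life L = V_lim·H/(K·W) = 5.033e-09 · 5.280e+08 / (7.703e-04 · 75.97) = 45.41 m.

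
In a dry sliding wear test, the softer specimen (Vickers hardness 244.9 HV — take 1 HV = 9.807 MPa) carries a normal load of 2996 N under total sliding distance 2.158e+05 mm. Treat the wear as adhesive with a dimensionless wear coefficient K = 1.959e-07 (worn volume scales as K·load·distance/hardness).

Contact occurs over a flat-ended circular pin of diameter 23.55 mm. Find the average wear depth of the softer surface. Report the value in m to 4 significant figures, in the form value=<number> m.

Shown intermediates are rounded; the algebra carries full precision. Rounded just once, at four significant figures.
Distance covered L = 2.158e+05 mm = 215.8 m.
Hardness H = 244.9 HV × 9.807 MPa/HV = 2402 MPa = 2.402e+09 Pa.
Pin diameter d = 23.55 mm = 0.02355 m. Contact area A = π·d²/4 = π·(0.02355 m)²/4 = 4.356e-04 m².
Working in SI base units: W = 2996 N, H = 2.402e+09 Pa, K = 1.959e-07.
Volume removed: V = K·W·L/H = 1.959e-07 · 2996 · 215.8 / 2.402e+09 = 5.274e-11 m³.
Mean wear depth h = V/A = 5.274e-11 / 4.356e-04 = 1.211e-07 m.

value=1.211e-07 m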